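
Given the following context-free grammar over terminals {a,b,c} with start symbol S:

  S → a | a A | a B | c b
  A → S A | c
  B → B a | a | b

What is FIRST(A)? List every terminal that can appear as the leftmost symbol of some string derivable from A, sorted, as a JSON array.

Compute FIRST by fixpoint:
iter 1:
  A via A→c: +{c}
  B via B→a: +{a}
  B via B→b: +{b}
  S via S→a: +{a}
  S via S→c b: +{c}
  S: {a,c}  A: {c}  B: {a,b}
iter 2:
  A via A→S A: +{a}
  S: {a,c}  A: {a,c}  B: {a,b}
iter 3: (no change)
  S: {a,c}  A: {a,c}  B: {a,b}

FIRST(A) = ["a", "c"]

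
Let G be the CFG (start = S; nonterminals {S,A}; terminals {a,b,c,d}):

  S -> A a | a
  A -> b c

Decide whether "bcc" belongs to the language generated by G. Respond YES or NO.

CNF form of G:
  S -> A T2 | a
  A -> T0 T1
  T0 -> b
  T1 -> c
  T2 -> a

CYK fill:
  T[0,0] 'b' = {T0}  orig:{}
  T[1,1] 'c' = {T1}  orig:{}
  T[2,2] 'c' = {T1}  orig:{}
  T[0,1] 'bc' = {A}
  T[1,2] 'cc' = ∅
  T[0,2] 'bcc' = ∅

S ∉ T[0,2] ⇒ NO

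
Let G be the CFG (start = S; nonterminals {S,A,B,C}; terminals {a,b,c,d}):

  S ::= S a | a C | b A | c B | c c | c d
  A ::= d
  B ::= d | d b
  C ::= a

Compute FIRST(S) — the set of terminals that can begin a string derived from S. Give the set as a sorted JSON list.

FIRST sets, iterate to fixpoint:
[1]
  A via A→d: +{d}
  B via B→d: +{d}
  C via C→a: +{a}
  S via S→a C: +{a}
  S via S→b A: +{b}
  S via S→c B: +{c}
  FIRST[S]={a,b,c}  FIRST[A]={d}  FIRST[B]={d}  FIRST[C]={a}
[2] done
  FIRST[S]={a,b,c}  FIRST[A]={d}  FIRST[B]={d}  FIRST[C]={a}

FIRST(S) = ["a", "b", "c"]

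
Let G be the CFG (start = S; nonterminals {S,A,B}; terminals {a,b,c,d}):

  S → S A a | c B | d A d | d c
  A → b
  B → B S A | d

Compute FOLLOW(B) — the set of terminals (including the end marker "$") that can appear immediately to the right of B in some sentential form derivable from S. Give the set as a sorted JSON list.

FIRST sets, iterate to fixpoint:
round 1:
  A via A→b: +{b}
  B via B→d: +{d}
  S via S→c B: +{c}
  S via S→d A d: +{d}
  FIRST(S)={c,d}  FIRST(A)={b}  FIRST(B)={d}
round 2: (stable)
  FIRST(S)={c,d}  FIRST(A)={b}  FIRST(B)={d}

FOLLOW iteration:
initialize: $ ∈ FOLLOW(S)
iter 1:
  B→B S A: FOLLOW(B) ⊇ FIRST(S) = {c,d}; new: +{c,d}
  B→B S A: FOLLOW(S) ⊇ FIRST(A) = {b}; new: +{b}
  B→B S A: FOLLOW(A) ⊇ FOLLOW(B) ⊇ {c,d}; new: +{c,d}
  S→S A a: FOLLOW(A) ⊇ FIRST(a) = {a}; new: +{a}
  S→c B: FOLLOW(B) ⊇ FOLLOW(S) ⊇ {$,b}; new: +{$,b}
  S: {$,b}  A: {a,c,d}  B: {$,b,c,d}
iter 2:
  B→B S A: FOLLOW(A) ⊇ FOLLOW(B) ⊇ {$,b,c,d}; new: +{$,b}
  S: {$,b}  A: {$,a,b,c,d}  B: {$,b,c,d}
iter 3: done
  S: {$,b}  A: {$,a,b,c,d}  B: {$,b,c,d}

FOLLOW(B) = ["$", "b", "c", "d"]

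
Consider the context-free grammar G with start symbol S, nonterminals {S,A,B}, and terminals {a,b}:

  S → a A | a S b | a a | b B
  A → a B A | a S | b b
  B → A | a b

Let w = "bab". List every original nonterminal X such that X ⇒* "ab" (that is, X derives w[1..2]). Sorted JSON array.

CNF form of G:
  S -> T0 A | T0 T0 | T0 X4 | T1 B
  A -> T0 S | T0 X2 | T1 T1
  B -> T0 S | T0 T1 | T0 X3 | T1 T1
  T0 -> a
  T1 -> b
  X2 -> B A
  X3 -> B A
  X4 -> S T1

CYK table (by increasing span) (cells [i..j] with 1 ≤ i ≤ j ≤ 2 only):
  [1..1]={T0}  "a"  orig:{}
  [2..2]={T1}  "b"  orig:{}
  [1..2]={B}  "ab"

Original NTs in T[1,2] deriving "ab": ["B"]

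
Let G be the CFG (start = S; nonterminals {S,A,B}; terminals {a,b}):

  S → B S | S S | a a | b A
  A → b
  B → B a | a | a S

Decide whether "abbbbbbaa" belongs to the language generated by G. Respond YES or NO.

Convert to CNF:
  S -> B S | S S | T0 T0 | T1 A
  A -> b
  B -> B T0 | T0 S | a
  T0 -> a
  T1 -> b

Fill CYK table bottom-up:
  cell(0,0) a: {B,T0}  orig:{B}
  cell(1,1) b: {A,T1}  orig:{A}
  cell(2,2) b: {A,T1}  orig:{A}
  cell(3,3) b: {A,T1}  orig:{A}
  cell(4,4) b: {A,T1}  orig:{A}
  cell(5,5) b: {A,T1}  orig:{A}
  cell(6,6) b: {A,T1}  orig:{A}
  cell(7,7) a: {B,T0}  orig:{B}
  cell(8,8) a: {B,T0}  orig:{B}
  cell(0,1) ab: ∅
  cell(1,2) bb: {S}
  cell(2,3) bb: {S}
  cell(3,4) bb: {S}
  cell(4,5) bb: {S}
  cell(5,6) bb: {S}
  cell(6,7) ba: ∅
  cell(7,8) aa: {B,S}
  cell(0,2) abb: {B,S}
  cell(1,3) bbb: ∅
  cell(2,4) bbb: ∅
  cell(3,5) bbb: ∅
  cell(4,6) bbb: ∅
  cell(5,7) bba: ∅
  cell(6,8) baa: ∅
  cell(0,3) abbb: ∅
  cell(1,4) bbbb: {S}
  cell(2,5) bbbb: {S}
  cell(3,6) bbbb: {S}
  cell(4,7) bbba: ∅
  cell(5,8) bbaa: {S}
  cell(0,4) abbbb: {B,S}
  cell(1,5) bbbbb: ∅
  cell(2,6) bbbbb: ∅
  cell(3,7) bbbba: ∅
  cell(4,8) bbbaa: ∅
  cell(0,5) abbbbb: ∅
  cell(1,6) bbbbbb: {S}
  cell(2,7) bbbbba: ∅
  cell(3,8) bbbbaa: {S}
  cell(0,6) abbbbbb: {B,S}
  cell(1,7) bbbbbba: ∅
  cell(2,8) bbbbbaa: ∅
  cell(0,7) abbbbbba: {B}
  cell(1,8) bbbbbbaa: {S}
  cell(0,8) abbbbbbaa: {B,S}

S ∈ T[0,8] ⇒ YES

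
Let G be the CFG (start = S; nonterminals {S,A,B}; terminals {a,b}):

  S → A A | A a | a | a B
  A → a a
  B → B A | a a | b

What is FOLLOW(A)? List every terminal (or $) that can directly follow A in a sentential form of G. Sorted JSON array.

Compute FIRST by fixpoint:
iter 1:
  A via A→a a: +{a}
  B via B→a a: +{a}
  B via B→b: +{b}
  S via S→A A: +{a}
  FIRST[S]={a}  FIRST[A]={a}  FIRST[B]={a,b}
iter 2: (no change)
  FIRST[S]={a}  FIRST[A]={a}  FIRST[B]={a,b}

FOLLOW sets:
FOLLOW(S) := {$}
pass 1:
  B→B A: FOLLOW(B) ⊇ FIRST(A) = {a}; new: +{a}
  B→B A: FOLLOW(A) ⊇ FOLLOW(B) ⊇ {a}; new: +{a}
  S→A A: FOLLOW(A) ⊇ FOLLOW(S) ⊇ {$}; new: +{$}
  S→a B: FOLLOW(B) ⊇ FOLLOW(S) ⊇ {$}; new: +{$}
  S: {$}  A: {$,a}  B: {$,a}
pass 2: (stable)
  S: {$}  A: {$,a}  B: {$,a}

FOLLOW(A) = ["$", "a"]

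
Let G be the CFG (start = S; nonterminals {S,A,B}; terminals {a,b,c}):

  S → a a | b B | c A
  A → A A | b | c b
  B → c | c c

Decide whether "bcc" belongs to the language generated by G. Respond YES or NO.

CNF form of G:
  S -> T0 A | T1 B | T2 T2
  A -> A A | T0 T1 | b
  B -> T0 T0 | c
  T0 -> c
  T1 -> b
  T2 -> a

CYK table (by increasing span):
  [0..0]={A,T1}  "b"  orig:{A}
  [1..1]={B,T0}  "c"  orig:{B}
  [2..2]={B,T0}  "c"  orig:{B}
  [0..1]={S}  "bc"
  [1..2]={B}  "cc"
  [0..2]={S}  "bcc"

S ∈ T[0,2] ⇒ YES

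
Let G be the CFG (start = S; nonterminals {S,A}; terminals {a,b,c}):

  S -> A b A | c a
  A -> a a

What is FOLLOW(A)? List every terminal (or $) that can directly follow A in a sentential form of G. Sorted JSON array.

FIRST iteration:
[1]
  A via A→a a: +{a}
  S via S→A b A: +{a}
  S via S→c a: +{c}
  FIRST(S)={a,c}  FIRST(A)={a}
[2] — fixpoint
  FIRST(S)={a,c}  FIRST(A)={a}

FOLLOW iteration:
seed FOLLOW(S) with $
[1]
  S→A b A: FOLLOW(A) ⊇ FIRST(b) = {b}; new: +{b}
  S→A b A: FOLLOW(A) ⊇ FOLLOW(S) ⊇ {$}; new: +{$}
  S: {$}  A: {$,b}
[2] (stable)
  S: {$}  A: {$,b}

FOLLOW(A) = ["$", "b"]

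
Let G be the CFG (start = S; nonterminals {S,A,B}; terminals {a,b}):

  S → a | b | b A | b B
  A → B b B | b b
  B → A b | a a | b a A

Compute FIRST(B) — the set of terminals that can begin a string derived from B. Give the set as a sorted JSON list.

FIRST iteration:
round 1:
  A via A→b b: +{b}
  B via B→A b: +{b}
  B via B→a a: +{a}
  S via S→a: +{a}
  S via S→b: +{b}
  S: {a,b}  A: {b}  B: {a,b}
round 2:
  A via A→B b B: +{a}
  S: {a,b}  A: {a,b}  B: {a,b}
round 3: (no change)
  S: {a,b}  A: {a,b}  B: {a,b}

FIRST(B) = ["a", "b"]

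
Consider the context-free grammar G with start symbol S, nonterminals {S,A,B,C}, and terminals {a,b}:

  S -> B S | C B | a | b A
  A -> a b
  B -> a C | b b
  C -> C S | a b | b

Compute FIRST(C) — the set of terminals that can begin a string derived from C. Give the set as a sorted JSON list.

Compute FIRST by fixpoint:
pass 1:
  A via A→a b: +{a}
  B via B→a C: +{a}
  B via B→b b: +{b}
  C via C→a b: +{a}
  C via C→b: +{b}
  S via S→B S: +{a,b}
  FIRST[S]={a,b}  FIRST[A]={a}  FIRST[B]={a,b}  FIRST[C]={a,b}
pass 2: — fixpoint
  FIRST[S]={a,b}  FIRST[A]={a}  FIRST[B]={a,b}  FIRST[C]={a,b}

FIRST(C) = ["a", "b"]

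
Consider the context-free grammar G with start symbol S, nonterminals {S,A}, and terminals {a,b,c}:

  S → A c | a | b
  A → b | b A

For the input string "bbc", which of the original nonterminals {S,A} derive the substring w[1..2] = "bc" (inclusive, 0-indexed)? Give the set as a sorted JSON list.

Convert to CNF:
  S -> A T1 | a | b
  A -> T0 A | b
  T0 -> b
  T1 -> c

CYK fill — only the sub-triangle for w[1..2]:
  T[1,1] 'b' = {A,S,T0}  orig:{A,S}
  T[2,2] 'c' = {T1}  orig:{}
  T[1,2] 'bc' = {S}

Original NTs in T[1,2] deriving "bc": ["S"]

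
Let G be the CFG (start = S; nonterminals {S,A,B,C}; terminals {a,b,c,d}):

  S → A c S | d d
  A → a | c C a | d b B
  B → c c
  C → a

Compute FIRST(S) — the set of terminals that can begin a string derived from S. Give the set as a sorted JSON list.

FIRST sets, iterate to fixpoint:
round 1:
  A via A→a: +{a}
  A via A→c C a: +{c}
  A via A→d b B: +{d}
  B via B→c c: +{c}
  C via C→a: +{a}
  S via S→A c S: +{a,c,d}
  S: {a,c,d}  A: {a,c,d}  B: {c}  C: {a}
round 2: (stable)
  S: {a,c,d}  A: {a,c,d}  B: {c}  C: {a}

FIRST(S) = ["a", "c", "d"]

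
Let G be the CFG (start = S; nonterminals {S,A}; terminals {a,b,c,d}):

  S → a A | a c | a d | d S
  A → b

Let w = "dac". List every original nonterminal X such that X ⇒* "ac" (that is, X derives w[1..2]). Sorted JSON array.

Convert to CNF:
  S -> T0 A | T0 T1 | T0 T2 | T2 S
  A -> b
  T0 -> a
  T1 -> c
  T2 -> d

CYK fill (cells [i..j] with 1 ≤ i ≤ j ≤ 2 only):
  cell(1,1) a: {T0}  orig:{}
  cell(2,2) c: {T1}  orig:{}
  cell(1,2) ac: {S}

Original NTs in T[1,2] deriving "ac": ["S"]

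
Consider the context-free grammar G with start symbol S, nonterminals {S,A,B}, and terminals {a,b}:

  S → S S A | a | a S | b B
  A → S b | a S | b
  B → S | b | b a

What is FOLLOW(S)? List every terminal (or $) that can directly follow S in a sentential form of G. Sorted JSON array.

FIRST iteration:
[1]
  A via A→a S: +{a}
  A via A→b: +{b}
  B via B→b: +{b}
  S via S→a: +{a}
  S via S→b B: +{b}
  S: {a,b}  A: {a,b}  B: {b}
[2]
  B via B→S: +{a}
  S: {a,b}  A: {a,b}  B: {a,b}
[3] done
  S: {a,b}  A: {a,b}  B: {a,b}

Compute FOLLOW by fixpoint:
FOLLOW(S) := {$}
pass 1:
  A→S b: FOLLOW(S) ⊇ FIRST(b) = {b}; new: +{b}
  S→S S A: FOLLOW(S) ⊇ FIRST(S) = {a,b}; new: +{a}
  S→S S A: FOLLOW(A) ⊇ FOLLOW(S) ⊇ {$,a,b}; new: +{$,a,b}
  S→b B: FOLLOW(B) ⊇ FOLLOW(S) ⊇ {$,a,b}; new: +{$,a,b}
  FOLLOW[S]={$,a,b}  FOLLOW[A]={$,a,b}  FOLLOW[B]={$,a,b}
pass 2: done
  FOLLOW[S]={$,a,b}  FOLLOW[A]={$,a,b}  FOLLOW[B]={$,a,b}

FOLLOW(S) = ["$", "a", "b"]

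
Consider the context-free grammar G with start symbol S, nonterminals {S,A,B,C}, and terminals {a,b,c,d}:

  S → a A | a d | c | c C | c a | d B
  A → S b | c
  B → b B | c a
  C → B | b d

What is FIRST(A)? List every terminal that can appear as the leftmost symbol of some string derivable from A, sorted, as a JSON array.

FIRST sets, iterate to fixpoint:
pass 1:
  A via A→c: +{c}
  B via B→b B: +{b}
  B via B→c a: +{c}
  C via C→B: +{b,c}
  S via S→a A: +{a}
  S via S→c: +{c}
  S via S→d B: +{d}
  FIRST(S)={a,c,d}  FIRST(A)={c}  FIRST(B)={b,c}  FIRST(C)={b,c}
pass 2:
  A via A→S b: +{a,d}
  FIRST(S)={a,c,d}  FIRST(A)={a,c,d}  FIRST(B)={b,c}  FIRST(C)={b,c}
pass 3: — fixpoint
  FIRST(S)={a,c,d}  FIRST(A)={a,c,d}  FIRST(B)={b,c}  FIRST(C)={b,c}

FIRST(A) = ["a", "c", "d"]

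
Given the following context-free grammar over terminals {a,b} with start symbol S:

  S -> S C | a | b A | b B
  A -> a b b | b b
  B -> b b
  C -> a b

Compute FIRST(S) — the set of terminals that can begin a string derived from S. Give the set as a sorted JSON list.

FIRST iteration:
iter 1:
  A via A→a b b: +{a}
  A via A→b b: +{b}
  B via B→b b: +{b}
  C via C→a b: +{a}
  S via S→a: +{a}
  S via S→b A: +{b}
  FIRST(S)={a,b}  FIRST(A)={a,b}  FIRST(B)={b}  FIRST(C)={a}
iter 2: (stable)
  FIRST(S)={a,b}  FIRST(A)={a,b}  FIRST(B)={b}  FIRST(C)={a}

FIRST(S) = ["a", "b"]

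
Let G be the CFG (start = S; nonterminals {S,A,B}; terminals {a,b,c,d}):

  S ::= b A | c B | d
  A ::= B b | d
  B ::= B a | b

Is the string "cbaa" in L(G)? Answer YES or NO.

Convert to CNF:
  S -> T0 A | T2 B | d
  A -> B T0 | d
  B -> B T1 | b
  T0 -> b
  T1 -> a
  T2 -> c

CYK fill:
  [0..0]={T2}  "c"  orig:{}
  [1..1]={B,T0}  "b"  orig:{B}
  [2..2]={T1}  "a"  orig:{}
  [3..3]={T1}  "a"  orig:{}
  [0..1]={S}  "cb"
  [1..2]={B}  "ba"
  [2..3]=∅  "aa"
  [0..2]={S}  "cba"
  [1..3]={B}  "baa"
  [0..3]={S}  "cbaa"

S ∈ T[0,3] ⇒ YES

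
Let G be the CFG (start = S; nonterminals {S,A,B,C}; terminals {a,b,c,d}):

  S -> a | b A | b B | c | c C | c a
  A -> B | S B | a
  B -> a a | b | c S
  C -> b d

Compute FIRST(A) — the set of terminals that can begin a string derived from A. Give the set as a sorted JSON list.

Compute FIRST by fixpoint:
[1]
  A via A→a: +{a}
  B via B→a a: +{a}
  B via B→b: +{b}
  B via B→c S: +{c}
  C via C→b d: +{b}
  S via S→a: +{a}
  S via S→b A: +{b}
  S via S→c: +{c}
  S: {a,b,c}  A: {a}  B: {a,b,c}  C: {b}
[2]
  A via A→B: +{b,c}
  S: {a,b,c}  A: {a,b,c}  B: {a,b,c}  C: {b}
[3] (stable)
  S: {a,b,c}  A: {a,b,c}  B: {a,b,c}  C: {b}

FIRST(A) = ["a", "b", "c"]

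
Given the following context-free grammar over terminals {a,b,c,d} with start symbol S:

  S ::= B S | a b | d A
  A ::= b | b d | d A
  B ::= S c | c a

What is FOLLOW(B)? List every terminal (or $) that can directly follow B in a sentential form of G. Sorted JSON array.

FIRST iteration:
pass 1:
  A via A→b: +{b}
  A via A→d A: +{d}
  B via B→c a: +{c}
  S via S→B S: +{c}
  S via S→a b: +{a}
  S via S→d A: +{d}
  FIRST[S]={a,c,d}  FIRST[A]={b,d}  FIRST[B]={c}
pass 2:
  B via B→S c: +{a,d}
  FIRST[S]={a,c,d}  FIRST[A]={b,d}  FIRST[B]={a,c,d}
pass 3: — fixpoint
  FIRST[S]={a,c,d}  FIRST[A]={b,d}  FIRST[B]={a,c,d}

FOLLOW iteration:
FOLLOW(S) := {$}
round 1:
  B→S c: FOLLOW(S) ⊇ FIRST(c) = {c}; new: +{c}
  S→B S: FOLLOW(B) ⊇ FIRST(S) = {a,c,d}; new: +{a,c,d}
  S→d A: FOLLOW(A) ⊇ FOLLOW(S) ⊇ {$,c}; new: +{$,c}
  S: {$,c}  A: {$,c}  B: {a,c,d}
round 2: — fixpoint
  S: {$,c}  A: {$,c}  B: {a,c,d}

FOLLOW(B) = ["a", "c", "d"]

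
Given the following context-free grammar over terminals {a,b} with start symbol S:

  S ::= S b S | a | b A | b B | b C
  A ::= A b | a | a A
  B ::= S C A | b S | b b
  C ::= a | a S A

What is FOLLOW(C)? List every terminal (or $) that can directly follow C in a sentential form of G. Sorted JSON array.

FIRST sets, iterate to fixpoint:
pass 1:
  A via A→a: +{a}
  B via B→b S: +{b}
  C via C→a: +{a}
  S via S→a: +{a}
  S via S→b A: +{b}
  FIRST[S]={a,b}  FIRST[A]={a}  FIRST[B]={b}  FIRST[C]={a}
pass 2:
  B via B→S C A: +{a}
  FIRST[S]={a,b}  FIRST[A]={a}  FIRST[B]={a,b}  FIRST[C]={a}
pass 3: (stable)
  FIRST[S]={a,b}  FIRST[A]={a}  FIRST[B]={a,b}  FIRST[C]={a}

Compute FOLLOW by fixpoint:
seed FOLLOW(S) with $
pass 1:
  A→A b: FOLLOW(A) ⊇ FIRST(b) = {b}; new: +{b}
  B→S C A: FOLLOW(S) ⊇ FIRST(C) = {a}; new: +{a}
  B→S C A: FOLLOW(C) ⊇ FIRST(A) = {a}; new: +{a}
  C→a S A: FOLLOW(A) ⊇ FOLLOW(C) ⊇ {a}; new: +{a}
  S→S b S: FOLLOW(S) ⊇ FIRST(b) = {b}; new: +{b}
  S→b A: FOLLOW(A) ⊇ FOLLOW(S) ⊇ {$,a,b}; new: +{$}
  S→b B: FOLLOW(B) ⊇ FOLLOW(S) ⊇ {$,a,b}; new: +{$,a,b}
  S→b C: FOLLOW(C) ⊇ FOLLOW(S) ⊇ {$,a,b}; new: +{$,b}
  FOLLOW(S)={$,a,b}  FOLLOW(A)={$,a,b}  FOLLOW(B)={$,a,b}  FOLLOW(C)={$,a,b}
pass 2: — fixpoint
  FOLLOW(S)={$,a,b}  FOLLOW(A)={$,a,b}  FOLLOW(B)={$,a,b}  FOLLOW(C)={$,a,b}

FOLLOW(C) = ["$", "a", "b"]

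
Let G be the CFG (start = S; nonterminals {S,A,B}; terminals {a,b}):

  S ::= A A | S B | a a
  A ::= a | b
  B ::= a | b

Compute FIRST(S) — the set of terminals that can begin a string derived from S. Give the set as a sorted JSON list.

FIRST iteration:
[1]
  A via A→a: +{a}
  A via A→b: +{b}
  B via B→a: +{a}
  B via B→b: +{b}
  S via S→A A: +{a,b}
  FIRST[S]={a,b}  FIRST[A]={a,b}  FIRST[B]={a,b}
[2] done
  FIRST[S]={a,b}  FIRST[A]={a,b}  FIRST[B]={a,b}

FIRST(S) = ["a", "b"]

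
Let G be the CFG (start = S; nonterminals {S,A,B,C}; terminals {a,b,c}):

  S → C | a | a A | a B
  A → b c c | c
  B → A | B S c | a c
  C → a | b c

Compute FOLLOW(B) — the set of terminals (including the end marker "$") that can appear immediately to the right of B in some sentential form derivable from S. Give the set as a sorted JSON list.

Compute FIRST by fixpoint:
round 1:
  A via A→b c c: +{b}
  A via A→c: +{c}
  B via B→A: +{b,c}
  B via B→a c: +{a}
  C via C→a: +{a}
  C via C→b c: +{b}
  S via S→C: +{a,b}
  S: {a,b}  A: {b,c}  B: {a,b,c}  C: {a,b}
round 2: (stable)
  S: {a,b}  A: {b,c}  B: {a,b,c}  C: {a,b}

FOLLOW iteration:
seed FOLLOW(S) with $
iter 1:
  B→B S c: FOLLOW(B) ⊇ FIRST(S) = {a,b}; new: +{a,b}
  B→B S c: FOLLOW(S) ⊇ FIRST(c) = {c}; new: +{c}
  S→C: FOLLOW(C) ⊇ FOLLOW(S) ⊇ {$,c}; new: +{$,c}
  S→a A: FOLLOW(A) ⊇ FOLLOW(S) ⊇ {$,c}; new: +{$,c}
  S→a B: FOLLOW(B) ⊇ FOLLOW(S) ⊇ {$,c}; new: +{$,c}
  FOLLOW(S)={$,c}  FOLLOW(A)={$,c}  FOLLOW(B)={$,a,b,c}  FOLLOW(C)={$,c}
iter 2:
  B→A: FOLLOW(A) ⊇ FOLLOW(B) ⊇ {$,a,b,c}; new: +{a,b}
  FOLLOW(S)={$,c}  FOLLOW(A)={$,a,b,c}  FOLLOW(B)={$,a,b,c}  FOLLOW(C)={$,c}
iter 3: (stable)
  FOLLOW(S)={$,c}  FOLLOW(A)={$,a,b,c}  FOLLOW(B)={$,a,b,c}  FOLLOW(C)={$,c}

FOLLOW(B) = ["$", "a", "b", "c"]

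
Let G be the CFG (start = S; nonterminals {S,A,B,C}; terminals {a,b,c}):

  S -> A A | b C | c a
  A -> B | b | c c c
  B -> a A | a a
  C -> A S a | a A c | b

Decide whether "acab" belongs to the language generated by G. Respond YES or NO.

Convert to CNF:
  S -> A A | T1 T0 | T2 C
  A -> T0 A | T0 T0 | T1 X3 | b
  B -> T0 A | T0 T0
  C -> A X4 | T0 X5 | b
  T0 -> a
  T1 -> c
  T2 -> b
  X3 -> T1 T1
  X4 -> S T0
  X5 -> A T1

CYK fill:
  cell(0,0) a: {T0}  orig:{}
  cell(1,1) c: {T1}  orig:{}
  cell(2,2) a: {T0}  orig:{}
  cell(3,3) b: {A,C,T2}  orig:{A,C}
  cell(0,1) ac: ∅
  cell(1,2) ca: {S}
  cell(2,3) ab: {A,B}
  cell(0,2) aca: ∅
  cell(1,3) cab: ∅
  cell(0,3) acab: ∅

S ∉ T[0,3] ⇒ NO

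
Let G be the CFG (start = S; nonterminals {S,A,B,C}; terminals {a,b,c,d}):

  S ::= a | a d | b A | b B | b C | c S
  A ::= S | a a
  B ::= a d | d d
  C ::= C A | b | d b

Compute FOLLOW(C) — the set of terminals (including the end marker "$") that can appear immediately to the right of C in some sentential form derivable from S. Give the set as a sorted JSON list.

FIRST sets, iterate to fixpoint:
pass 1:
  A via A→a a: +{a}
  B via B→a d: +{a}
  B via B→d d: +{d}
  C via C→b: +{b}
  C via C→d b: +{d}
  S via S→a: +{a}
  S via S→b A: +{b}
  S via S→c S: +{c}
  FIRST[S]={a,b,c}  FIRST[A]={a}  FIRST[B]={a,d}  FIRST[C]={b,d}
pass 2:
  A via A→S: +{b,c}
  FIRST[S]={a,b,c}  FIRST[A]={a,b,c}  FIRST[B]={a,d}  FIRST[C]={b,d}
pass 3: done
  FIRST[S]={a,b,c}  FIRST[A]={a,b,c}  FIRST[B]={a,d}  FIRST[C]={b,d}

FOLLOW sets:
seed FOLLOW(S) with $
[1]
  C→C A: FOLLOW(C) ⊇ FIRST(A) = {a,b,c}; new: +{a,b,c}
  C→C A: FOLLOW(A) ⊇ FOLLOW(C) ⊇ {a,b,c}; new: +{a,b,c}
  S→b A: FOLLOW(A) ⊇ FOLLOW(S) ⊇ {$}; new: +{$}
  S→b B: FOLLOW(B) ⊇ FOLLOW(S) ⊇ {$}; new: +{$}
  S→b C: FOLLOW(C) ⊇ FOLLOW(S) ⊇ {$}; new: +{$}
  FOLLOW[S]={$}  FOLLOW[A]={$,a,b,c}  FOLLOW[B]={$}  FOLLOW[C]={$,a,b,c}
[2]
  A→S: FOLLOW(S) ⊇ FOLLOW(A) ⊇ {$,a,b,c}; new: +{a,b,c}
  S→b B: FOLLOW(B) ⊇ FOLLOW(S) ⊇ {$,a,b,c}; new: +{a,b,c}
  FOLLOW[S]={$,a,b,c}  FOLLOW[A]={$,a,b,c}  FOLLOW[B]={$,a,b,c}  FOLLOW[C]={$,a,b,c}
[3] done
  FOLLOW[S]={$,a,b,c}  FOLLOW[A]={$,a,b,c}  FOLLOW[B]={$,a,b,c}  FOLLOW[C]={$,a,b,c}

FOLLOW(C) = ["$", "a", "b", "c"]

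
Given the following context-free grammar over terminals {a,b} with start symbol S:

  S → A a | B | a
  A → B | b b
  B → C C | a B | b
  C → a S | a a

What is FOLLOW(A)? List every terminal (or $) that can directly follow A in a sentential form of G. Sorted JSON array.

FIRST iteration:
round 1:
  A via A→b b: +{b}
  B via B→a B: +{a}
  B via B→b: +{b}
  C via C→a S: +{a}
  S via S→A a: +{b}
  S via S→B: +{a}
  FIRST[S]={a,b}  FIRST[A]={b}  FIRST[B]={a,b}  FIRST[C]={a}
round 2:
  A via A→B: +{a}
  FIRST[S]={a,b}  FIRST[A]={a,b}  FIRST[B]={a,b}  FIRST[C]={a}
round 3: (stable)
  FIRST[S]={a,b}  FIRST[A]={a,b}  FIRST[B]={a,b}  FIRST[C]={a}

Compute FOLLOW by fixpoint:
seed FOLLOW(S) with $
iter 1:
  B→C C: FOLLOW(C) ⊇ FIRST(C) = {a}; new: +{a}
  C→a S: FOLLOW(S) ⊇ FOLLOW(C) ⊇ {a}; new: +{a}
  S→A a: FOLLOW(A) ⊇ FIRST(a) = {a}; new: +{a}
  S→B: FOLLOW(B) ⊇ FOLLOW(S) ⊇ {$,a}; new: +{$,a}
  FOLLOW(S)={$,a}  FOLLOW(A)={a}  FOLLOW(B)={$,a}  FOLLOW(C)={a}
iter 2:
  B→C C: FOLLOW(C) ⊇ FOLLOW(B) ⊇ {$,a}; new: +{$}
  FOLLOW(S)={$,a}  FOLLOW(A)={a}  FOLLOW(B)={$,a}  FOLLOW(C)={$,a}
iter 3: (stable)
  FOLLOW(S)={$,a}  FOLLOW(A)={a}  FOLLOW(B)={$,a}  FOLLOW(C)={$,a}

FOLLOW(A) = ["a"]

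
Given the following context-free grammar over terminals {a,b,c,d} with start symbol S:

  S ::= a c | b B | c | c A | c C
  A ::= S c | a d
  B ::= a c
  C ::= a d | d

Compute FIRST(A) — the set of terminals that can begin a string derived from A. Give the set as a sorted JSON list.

FIRST iteration:
iter 1:
  A via A→a d: +{a}
  B via B→a c: +{a}
  C via C→a d: +{a}
  C via C→d: +{d}
  S via S→a c: +{a}
  S via S→b B: +{b}
  S via S→c: +{c}
  FIRST(S)={a,b,c}  FIRST(A)={a}  FIRST(B)={a}  FIRST(C)={a,d}
iter 2:
  A via A→S c: +{b,c}
  FIRST(S)={a,b,c}  FIRST(A)={a,b,c}  FIRST(B)={a}  FIRST(C)={a,d}
iter 3: (stable)
  FIRST(S)={a,b,c}  FIRST(A)={a,b,c}  FIRST(B)={a}  FIRST(C)={a,d}

FIRST(A) = ["a", "b", "c"]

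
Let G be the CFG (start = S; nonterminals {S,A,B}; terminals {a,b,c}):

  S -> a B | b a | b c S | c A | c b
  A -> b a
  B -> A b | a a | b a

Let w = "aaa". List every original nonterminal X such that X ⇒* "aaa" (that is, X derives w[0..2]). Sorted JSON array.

CNF form of G:
  S -> T0 T1 | T0 X3 | T1 B | T2 A | T2 T0
  A -> T0 T1
  B -> A T0 | T0 T1 | T1 T1
  T0 -> b
  T1 -> a
  T2 -> c
  X3 -> T2 S

CYK fill, restricted to cells inside w[0..2]:
  [0..0]={T1}  "a"  orig:{}
  [1..1]={T1}  "a"  orig:{}
  [2..2]={T1}  "a"  orig:{}
  [0..1]={B}  "aa"
  [1..2]={B}  "aa"
  [0..2]={S}  "aaa"

Original NTs in T[0,2] deriving "aaa": ["S"]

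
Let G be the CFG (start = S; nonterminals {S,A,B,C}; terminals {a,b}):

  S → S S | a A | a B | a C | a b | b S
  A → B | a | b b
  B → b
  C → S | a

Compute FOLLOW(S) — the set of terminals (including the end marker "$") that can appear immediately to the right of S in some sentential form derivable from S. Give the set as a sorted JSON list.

FIRST iteration:
pass 1:
  A via A→a: +{a}
  A via A→b b: +{b}
  B via B→b: +{b}
  C via C→a: +{a}
  S via S→a A: +{a}
  S via S→b S: +{b}
  FIRST(S)={a,b}  FIRST(A)={a,b}  FIRST(B)={b}  FIRST(C)={a}
pass 2:
  C via C→S: +{b}
  FIRST(S)={a,b}  FIRST(A)={a,b}  FIRST(B)={b}  FIRST(C)={a,b}
pass 3: done
  FIRST(S)={a,b}  FIRST(A)={a,b}  FIRST(B)={b}  FIRST(C)={a,b}

Compute FOLLOW by fixpoint:
initialize: $ ∈ FOLLOW(S)
pass 1:
  S→S S: FOLLOW(S) ⊇ FIRST(S) = {a,b}; new: +{a,b}
  S→a A: FOLLOW(A) ⊇ FOLLOW(S) ⊇ {$,a,b}; new: +{$,a,b}
  S→a B: FOLLOW(B) ⊇ FOLLOW(S) ⊇ {$,a,b}; new: +{$,a,b}
  S→a C: FOLLOW(C) ⊇ FOLLOW(S) ⊇ {$,a,b}; new: +{$,a,b}
  FOLLOW[S]={$,a,b}  FOLLOW[A]={$,a,b}  FOLLOW[B]={$,a,b}  FOLLOW[C]={$,a,b}
pass 2: — fixpoint
  FOLLOW[S]={$,a,b}  FOLLOW[A]={$,a,b}  FOLLOW[B]={$,a,b}  FOLLOW[C]={$,a,b}

FOLLOW(S) = ["$", "a", "b"]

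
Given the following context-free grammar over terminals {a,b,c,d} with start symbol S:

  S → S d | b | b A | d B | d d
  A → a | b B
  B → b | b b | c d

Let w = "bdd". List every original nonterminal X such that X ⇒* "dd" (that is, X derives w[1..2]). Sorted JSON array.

CNF form of G:
  S -> S T2 | T0 A | T2 B | T2 T2 | b
  A -> T0 B | a
  B -> T0 T0 | T1 T2 | b
  T0 -> b
  T1 -> c
  T2 -> d

CYK table (by increasing span) (cells [i..j] with 1 ≤ i ≤ j ≤ 2 only):
  cell(1,1) d: {T2}  orig:{}
  cell(2,2) d: {T2}  orig:{}
  cell(1,2) dd: {S}

Original NTs in T[1,2] deriving "dd": ["S"]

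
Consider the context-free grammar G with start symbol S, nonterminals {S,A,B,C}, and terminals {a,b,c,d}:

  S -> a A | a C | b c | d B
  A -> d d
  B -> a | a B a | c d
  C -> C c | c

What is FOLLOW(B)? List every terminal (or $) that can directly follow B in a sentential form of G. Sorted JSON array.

Compute FIRST by fixpoint:
iter 1:
  A via A→d d: +{d}
  B via B→a: +{a}
  B via B→c d: +{c}
  C via C→c: +{c}
  S via S→a A: +{a}
  S via S→b c: +{b}
  S via S→d B: +{d}
  FIRST(S)={a,b,d}  FIRST(A)={d}  FIRST(B)={a,c}  FIRST(C)={c}
iter 2: — fixpoint
  FIRST(S)={a,b,d}  FIRST(A)={d}  FIRST(B)={a,c}  FIRST(C)={c}

FOLLOW iteration:
FOLLOW(S) := {$}
round 1:
  B→a B a: FOLLOW(B) ⊇ FIRST(a) = {a}; new: +{a}
  C→C c: FOLLOW(C) ⊇ FIRST(c) = {c}; new: +{c}
  S→a A: FOLLOW(A) ⊇ FOLLOW(S) ⊇ {$}; new: +{$}
  S→a C: FOLLOW(C) ⊇ FOLLOW(S) ⊇ {$}; new: +{$}
  S→d B: FOLLOW(B) ⊇ FOLLOW(S) ⊇ {$}; new: +{$}
  FOLLOW(S)={$}  FOLLOW(A)={$}  FOLLOW(B)={$,a}  FOLLOW(C)={$,c}
round 2: (no change)
  FOLLOW(S)={$}  FOLLOW(A)={$}  FOLLOW(B)={$,a}  FOLLOW(C)={$,c}

FOLLOW(B) = ["$", "a"]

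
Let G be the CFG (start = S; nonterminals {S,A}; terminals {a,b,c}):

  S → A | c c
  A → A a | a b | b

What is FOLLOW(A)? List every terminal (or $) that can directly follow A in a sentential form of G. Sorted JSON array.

Compute FIRST by fixpoint:
iter 1:
  A via A→a b: +{a}
  A via A→b: +{b}
  S via S→A: +{a,b}
  S via S→c c: +{c}
  FIRST[S]={a,b,c}  FIRST[A]={a,b}
iter 2: — fixpoint
  FIRST[S]={a,b,c}  FIRST[A]={a,b}

FOLLOW sets:
seed FOLLOW(S) with $
[1]
  A→A a: FOLLOW(A) ⊇ FIRST(a) = {a}; new: +{a}
  S→A: FOLLOW(A) ⊇ FOLLOW(S) ⊇ {$}; new: +{$}
  FOLLOW[S]={$}  FOLLOW[A]={$,a}
[2] done
  FOLLOW[S]={$}  FOLLOW[A]={$,a}

FOLLOW(A) = ["$", "a"]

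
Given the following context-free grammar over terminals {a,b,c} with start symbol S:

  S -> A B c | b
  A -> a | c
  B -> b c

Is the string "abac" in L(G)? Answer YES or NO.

Convert to CNF:
  S -> A X2 | b
  A -> a | c
  B -> T0 T1
  T0 -> b
  T1 -> c
  X2 -> B T1

Fill CYK table bottom-up:
  [0..0]={A}  "a"
  [1..1]={S,T0}  "b"  orig:{S}
  [2..2]={A}  "a"
  [3..3]={A,T1}  "c"  orig:{A}
  [0..1]=∅  "ab"
  [1..2]=∅  "ba"
  [2..3]=∅  "ac"
  [0..2]=∅  "aba"
  [1..3]=∅  "bac"
  [0..3]=∅  "abac"

S ∉ T[0,3] ⇒ NO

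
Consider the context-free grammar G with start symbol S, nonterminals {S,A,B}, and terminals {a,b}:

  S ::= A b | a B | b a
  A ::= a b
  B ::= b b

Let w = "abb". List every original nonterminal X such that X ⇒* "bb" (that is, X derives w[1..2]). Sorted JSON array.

CNF form of G:
  S -> A T1 | T0 B | T1 T0
  A -> T0 T1
  B -> T1 T1
  T0 -> a
  T1 -> b

CYK fill (cells [i..j] with 1 ≤ i ≤ j ≤ 2 only):
  T[1,1] 'b' = {T1}  orig:{}
  T[2,2] 'b' = {T1}  orig:{}
  T[1,2] 'bb' = {B}

Original NTs in T[1,2] deriving "bb": ["B"]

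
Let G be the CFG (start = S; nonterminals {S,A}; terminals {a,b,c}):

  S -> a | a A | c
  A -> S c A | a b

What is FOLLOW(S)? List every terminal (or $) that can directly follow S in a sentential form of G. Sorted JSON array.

FIRST sets, iterate to fixpoint:
[1]
  A via A→a b: +{a}
  S via S→a: +{a}
  S via S→c: +{c}
  FIRST[S]={a,c}  FIRST[A]={a}
[2]
  A via A→S c A: +{c}
  FIRST[S]={a,c}  FIRST[A]={a,c}
[3] (no change)
  FIRST[S]={a,c}  FIRST[A]={a,c}

FOLLOW iteration:
FOLLOW(S) := {$}
pass 1:
  A→S c A: FOLLOW(S) ⊇ FIRST(c) = {c}; new: +{c}
  S→a A: FOLLOW(A) ⊇ FOLLOW(S) ⊇ {$,c}; new: +{$,c}
  FOLLOW(S)={$,c}  FOLLOW(A)={$,c}
pass 2: (stable)
  FOLLOW(S)={$,c}  FOLLOW(A)={$,c}

FOLLOW(S) = ["$", "c"]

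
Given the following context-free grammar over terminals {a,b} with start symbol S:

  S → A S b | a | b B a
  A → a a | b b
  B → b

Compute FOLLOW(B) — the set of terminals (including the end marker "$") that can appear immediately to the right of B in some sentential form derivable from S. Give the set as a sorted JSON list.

FIRST iteration:
[1]
  A via A→a a: +{a}
  A via A→b b: +{b}
  B via B→b: +{b}
  S via S→A S b: +{a,b}
  FIRST(S)={a,b}  FIRST(A)={a,b}  FIRST(B)={b}
[2] — fixpoint
  FIRST(S)={a,b}  FIRST(A)={a,b}  FIRST(B)={b}

FOLLOW iteration:
initialize: $ ∈ FOLLOW(S)
round 1:
  S→A S b: FOLLOW(A) ⊇ FIRST(S) = {a,b}; new: +{a,b}
  S→A S b: FOLLOW(S) ⊇ FIRST(b) = {b}; new: +{b}
  S→b B a: FOLLOW(B) ⊇ FIRST(a) = {a}; new: +{a}
  FOLLOW[S]={$,b}  FOLLOW[A]={a,b}  FOLLOW[B]={a}
round 2: (stable)
  FOLLOW[S]={$,b}  FOLLOW[A]={a,b}  FOLLOW[B]={a}

FOLLOW(B) = ["a"]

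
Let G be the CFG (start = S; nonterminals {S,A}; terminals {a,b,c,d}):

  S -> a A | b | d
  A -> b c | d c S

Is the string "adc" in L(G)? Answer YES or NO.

CNF form of G:
  S -> T3 A | b | d
  A -> T0 T1 | T2 X4
  T0 -> b
  T1 -> c
  T2 -> d
  T3 -> a
  X4 -> T1 S

CYK table (by increasing span):
  [0..0]={T3}  "a"  orig:{}
  [1..1]={S,T2}  "d"  orig:{S}
  [2..2]={T1}  "c"  orig:{}
  [0..1]=∅  "ad"
  [1..2]=∅  "dc"
  [0..2]=∅  "adc"

S ∉ T[0,2] ⇒ NO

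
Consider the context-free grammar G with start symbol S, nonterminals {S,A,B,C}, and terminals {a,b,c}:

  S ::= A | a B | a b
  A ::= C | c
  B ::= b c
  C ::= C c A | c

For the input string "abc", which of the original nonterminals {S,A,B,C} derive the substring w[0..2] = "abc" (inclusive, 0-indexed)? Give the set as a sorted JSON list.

CNF form of G:
  S -> C X5 | T2 B | T2 T1 | c
  A -> C X3 | c
  B -> T1 T0
  C -> C X4 | c
  T0 -> c
  T1 -> b
  T2 -> a
  X3 -> T0 A
  X4 -> T0 A
  X5 -> T0 A

Fill CYK table bottom-up (cells [i..j] with 0 ≤ i ≤ j ≤ 2 only):
  [0..0]={T2}  "a"  orig:{}
  [1..1]={T1}  "b"  orig:{}
  [2..2]={A,C,S,T0}  "c"  orig:{A,C,S}
  [0..1]={S}  "ab"
  [1..2]={B}  "bc"
  [0..2]={S}  "abc"

Original NTs in T[0,2] deriving "abc": ["S"]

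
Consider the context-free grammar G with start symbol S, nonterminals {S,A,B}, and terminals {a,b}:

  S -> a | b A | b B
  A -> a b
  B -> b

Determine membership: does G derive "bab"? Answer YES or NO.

CNF form of G:
  S -> T1 A | T1 B | a
  A -> T0 T1
  B -> b
  T0 -> a
  T1 -> b

CYK fill:
  T[0,0] 'b' = {B,T1}  orig:{B}
  T[1,1] 'a' = {S,T0}  orig:{S}
  T[2,2] 'b' = {B,T1}  orig:{B}
  T[0,1] 'ba' = ∅
  T[1,2] 'ab' = {A}
  T[0,2] 'bab' = {S}

S ∈ T[0,2] ⇒ YES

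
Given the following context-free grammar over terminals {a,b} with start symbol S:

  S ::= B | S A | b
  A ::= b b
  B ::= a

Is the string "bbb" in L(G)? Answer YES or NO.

CNF form of G:
  S -> S A | a | b
  A -> T0 T0
  B -> a
  T0 -> b

CYK fill:
  [0..0]={S,T0}  "b"  orig:{S}
  [1..1]={S,T0}  "b"  orig:{S}
  [2..2]={S,T0}  "b"  orig:{S}
  [0..1]={A}  "bb"
  [1..2]={A}  "bb"
  [0..2]={S}  "bbb"

S ∈ T[0,2] ⇒ YES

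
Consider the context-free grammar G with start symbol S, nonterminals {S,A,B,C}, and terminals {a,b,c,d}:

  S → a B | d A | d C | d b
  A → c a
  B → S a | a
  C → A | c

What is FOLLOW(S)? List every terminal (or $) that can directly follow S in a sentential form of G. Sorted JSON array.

Compute FIRST by fixpoint:
[1]
  A via A→c a: +{c}
  B via B→a: +{a}
  C via C→A: +{c}
  S via S→a B: +{a}
  S via S→d A: +{d}
  FIRST(S)={a,d}  FIRST(A)={c}  FIRST(B)={a}  FIRST(C)={c}
[2]
  B via B→S a: +{d}
  FIRST(S)={a,d}  FIRST(A)={c}  FIRST(B)={a,d}  FIRST(C)={c}
[3] (no change)
  FIRST(S)={a,d}  FIRST(A)={c}  FIRST(B)={a,d}  FIRST(C)={c}

Compute FOLLOW by fixpoint:
initialize: $ ∈ FOLLOW(S)
pass 1:
  B→S a: FOLLOW(S) ⊇ FIRST(a) = {a}; new: +{a}
  S→a B: FOLLOW(B) ⊇ FOLLOW(S) ⊇ {$,a}; new: +{$,a}
  S→d A: FOLLOW(A) ⊇ FOLLOW(S) ⊇ {$,a}; new: +{$,a}
  S→d C: FOLLOW(C) ⊇ FOLLOW(S) ⊇ {$,a}; new: +{$,a}
  FOLLOW(S)={$,a}  FOLLOW(A)={$,a}  FOLLOW(B)={$,a}  FOLLOW(C)={$,a}
pass 2: done
  FOLLOW(S)={$,a}  FOLLOW(A)={$,a}  FOLLOW(B)={$,a}  FOLLOW(C)={$,a}

FOLLOW(S) = ["$", "a"]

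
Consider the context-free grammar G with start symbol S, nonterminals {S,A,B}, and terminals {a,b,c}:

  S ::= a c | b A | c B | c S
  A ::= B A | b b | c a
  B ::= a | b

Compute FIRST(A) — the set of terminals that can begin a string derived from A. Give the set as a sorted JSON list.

Compute FIRST by fixpoint:
[1]
  A via A→b b: +{b}
  A via A→c a: +{c}
  B via B→a: +{a}
  B via B→b: +{b}
  S via S→a c: +{a}
  S via S→b A: +{b}
  S via S→c B: +{c}
  FIRST(S)={a,b,c}  FIRST(A)={b,c}  FIRST(B)={a,b}
[2]
  A via A→B A: +{a}
  FIRST(S)={a,b,c}  FIRST(A)={a,b,c}  FIRST(B)={a,b}
[3] — fixpoint
  FIRST(S)={a,b,c}  FIRST(A)={a,b,c}  FIRST(B)={a,b}

FIRST(A) = ["a", "b", "c"]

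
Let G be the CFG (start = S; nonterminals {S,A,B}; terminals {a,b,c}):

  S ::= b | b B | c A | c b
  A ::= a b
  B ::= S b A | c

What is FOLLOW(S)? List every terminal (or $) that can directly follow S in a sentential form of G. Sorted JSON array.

Compute FIRST by fixpoint:
pass 1:
  A via A→a b: +{a}
  B via B→c: +{c}
  S via S→b: +{b}
  S via S→c A: +{c}
  S: {b,c}  A: {a}  B: {c}
pass 2:
  B via B→S b A: +{b}
  S: {b,c}  A: {a}  B: {b,c}
pass 3: done
  S: {b,c}  A: {a}  B: {b,c}

FOLLOW sets:
seed FOLLOW(S) with $
round 1:
  B→S b A: FOLLOW(S) ⊇ FIRST(b) = {b}; new: +{b}
  S→b B: FOLLOW(B) ⊇ FOLLOW(S) ⊇ {$,b}; new: +{$,b}
  S→c A: FOLLOW(A) ⊇ FOLLOW(S) ⊇ {$,b}; new: +{$,b}
  S: {$,b}  A: {$,b}  B: {$,b}
round 2: (stable)
  S: {$,b}  A: {$,b}  B: {$,b}

FOLLOW(S) = ["$", "b"]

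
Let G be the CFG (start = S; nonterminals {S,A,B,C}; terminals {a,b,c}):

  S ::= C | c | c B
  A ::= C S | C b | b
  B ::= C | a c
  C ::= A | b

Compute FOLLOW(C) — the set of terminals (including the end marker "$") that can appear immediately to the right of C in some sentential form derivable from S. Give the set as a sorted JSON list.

Compute FIRST by fixpoint:
pass 1:
  A via A→b: +{b}
  B via B→a c: +{a}
  C via C→A: +{b}
  S via S→C: +{b}
  S via S→c: +{c}
  FIRST(S)={b,c}  FIRST(A)={b}  FIRST(B)={a}  FIRST(C)={b}
pass 2:
  B via B→C: +{b}
  FIRST(S)={b,c}  FIRST(A)={b}  FIRST(B)={a,b}  FIRST(C)={b}
pass 3: done
  FIRST(S)={b,c}  FIRST(A)={b}  FIRST(B)={a,b}  FIRST(C)={b}

FOLLOW sets:
FOLLOW(S) := {$}
pass 1:
  A→C S: FOLLOW(C) ⊇ FIRST(S) = {b,c}; new: +{b,c}
  C→A: FOLLOW(A) ⊇ FOLLOW(C) ⊇ {b,c}; new: +{b,c}
  S→C: FOLLOW(C) ⊇ FOLLOW(S) ⊇ {$}; new: +{$}
  S→c B: FOLLOW(B) ⊇ FOLLOW(S) ⊇ {$}; new: +{$}
  FOLLOW[S]={$}  FOLLOW[A]={b,c}  FOLLOW[B]={$}  FOLLOW[C]={$,b,c}
pass 2:
  A→C S: FOLLOW(S) ⊇ FOLLOW(A) ⊇ {b,c}; new: +{b,c}
  C→A: FOLLOW(A) ⊇ FOLLOW(C) ⊇ {$,b,c}; new: +{$}
  S→c B: FOLLOW(B) ⊇ FOLLOW(S) ⊇ {$,b,c}; new: +{b,c}
  FOLLOW[S]={$,b,c}  FOLLOW[A]={$,b,c}  FOLLOW[B]={$,b,c}  FOLLOW[C]={$,b,c}
pass 3: (stable)
  FOLLOW[S]={$,b,c}  FOLLOW[A]={$,b,c}  FOLLOW[B]={$,b,c}  FOLLOW[C]={$,b,c}

FOLLOW(C) = ["$", "b", "c"]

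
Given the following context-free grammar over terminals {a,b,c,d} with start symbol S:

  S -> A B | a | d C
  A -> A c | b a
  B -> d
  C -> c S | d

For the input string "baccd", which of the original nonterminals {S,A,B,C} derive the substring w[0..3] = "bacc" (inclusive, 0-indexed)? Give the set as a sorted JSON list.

Convert to CNF:
  S -> A B | T3 C | a
  A -> A T0 | T1 T2
  B -> d
  C -> T0 S | d
  T0 -> c
  T1 -> b
  T2 -> a
  T3 -> d

CYK fill, restricted to cells inside w[0..3]:
  T[0,0] 'b' = {T1}  orig:{}
  T[1,1] 'a' = {S,T2}  orig:{S}
  T[2,2] 'c' = {T0}  orig:{}
  T[3,3] 'c' = {T0}  orig:{}
  T[0,1] 'ba' = {A}
  T[1,2] 'ac' = ∅
  T[2,3] 'cc' = ∅
  T[0,2] 'bac' = {A}
  T[1,3] 'acc' = ∅
  T[0,3] 'bacc' = {A}

Original NTs in T[0,3] deriving "bacc": ["A"]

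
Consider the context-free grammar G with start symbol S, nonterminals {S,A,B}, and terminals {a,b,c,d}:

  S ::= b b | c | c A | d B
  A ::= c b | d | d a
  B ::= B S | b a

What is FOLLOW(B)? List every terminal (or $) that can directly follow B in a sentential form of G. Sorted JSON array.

Compute FIRST by fixpoint:
pass 1:
  A via A→c b: +{c}
  A via A→d: +{d}
  B via B→b a: +{b}
  S via S→b b: +{b}
  S via S→c: +{c}
  S via S→d B: +{d}
  FIRST[S]={b,c,d}  FIRST[A]={c,d}  FIRST[B]={b}
pass 2: done
  FIRST[S]={b,c,d}  FIRST[A]={c,d}  FIRST[B]={b}

FOLLOW sets:
FOLLOW(S) := {$}
pass 1:
  B→B S: FOLLOW(B) ⊇ FIRST(S) = {b,c,d}; new: +{b,c,d}
  B→B S: FOLLOW(S) ⊇ FOLLOW(B) ⊇ {b,c,d}; new: +{b,c,d}
  S→c A: FOLLOW(A) ⊇ FOLLOW(S) ⊇ {$,b,c,d}; new: +{$,b,c,d}
  S→d B: FOLLOW(B) ⊇ FOLLOW(S) ⊇ {$,b,c,d}; new: +{$}
  S: {$,b,c,d}  A: {$,b,c,d}  B: {$,b,c,d}
pass 2: (no change)
  S: {$,b,c,d}  A: {$,b,c,d}  B: {$,b,c,d}

FOLLOW(B) = ["$", "b", "c", "d"]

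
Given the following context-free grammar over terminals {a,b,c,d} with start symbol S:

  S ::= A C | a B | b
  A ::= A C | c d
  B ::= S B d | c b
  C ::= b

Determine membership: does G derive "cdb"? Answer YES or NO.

CNF form of G:
  S -> A C | T3 B | b
  A -> A C | T0 T1
  B -> S X4 | T0 T2
  C -> b
  T0 -> c
  T1 -> d
  T2 -> b
  T3 -> a
  X4 -> B T1

CYK table (by increasing span):
  T[0,0] 'c' = {T0}  orig:{}
  T[1,1] 'd' = {T1}  orig:{}
  T[2,2] 'b' = {C,S,T2}  orig:{C,S}
  T[0,1] 'cd' = {A}
  T[1,2] 'db' = ∅
  T[0,2] 'cdb' = {A,S}

S ∈ T[0,2] ⇒ YES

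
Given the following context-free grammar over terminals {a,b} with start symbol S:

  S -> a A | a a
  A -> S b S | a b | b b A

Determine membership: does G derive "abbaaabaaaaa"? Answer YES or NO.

CNF form of G:
  S -> T1 A | T1 T1
  A -> S X2 | T0 X3 | T1 T0
  T0 -> b
  T1 -> a
  X2 -> T0 S
  X3 -> T0 A

Fill CYK table bottom-up:
  cell(0,0) a: {T1}  orig:{}
  cell(1,1) b: {T0}  orig:{}
  cell(2,2) b: {T0}  orig:{}
  cell(3,3) a: {T1}  orig:{}
  cell(4,4) a: {T1}  orig:{}
  cell(5,5) a: {T1}  orig:{}
  cell(6,6) b: {T0}  orig:{}
  cell(7,7) a: {T1}  orig:{}
  cell(8,8) a: {T1}  orig:{}
  cell(9,9) a: {T1}  orig:{}
  cell(10,10) a: {T1}  orig:{}
  cell(11,11) a: {T1}  orig:{}
  cell(0,1) ab: {A}
  cell(1,2) bb: ∅
  cell(2,3) ba: ∅
  cell(3,4) aa: {S}
  cell(4,5) aa: {S}
  cell(5,6) ab: {A}
  cell(6,7) ba: ∅
  cell(7,8) aa: {S}
  cell(8,9) aa: {S}
  cell(9,10) aa: {S}
  cell(10,11) aa: {S}
  cell(0,2) abb: ∅
  cell(1,3) bba: ∅
  cell(2,4) baa: {X2}  orig:{}
  cell(3,5) aaa: ∅
  cell(4,6) aab: {S}
  cell(5,7) aba: ∅
  cell(6,8) baa: {X2}  orig:{}
  cell(7,9) aaa: ∅
  cell(8,10) aaa: ∅
  cell(9,11) aaa: ∅
  cell(0,3) abba: ∅
  cell(1,4) bbaa: ∅
  cell(2,5) baaa: ∅
  cell(3,6) aaab: ∅
  cell(4,7) aaba: ∅
  cell(5,8) abaa: ∅
  cell(6,9) baaa: ∅
  cell(7,10) aaaa: ∅
  cell(8,11) aaaa: ∅
  cell(0,4) abbaa: ∅
  cell(1,5) bbaaa: ∅
  cell(2,6) baaab: ∅
  cell(3,7) aaaba: ∅
  cell(4,8) aabaa: {A}
  cell(5,9) abaaa: ∅
  cell(6,10) baaaa: ∅
  cell(7,11) aaaaa: ∅
  cell(0,5) abbaaa: ∅
  cell(1,6) bbaaab: ∅
  cell(2,7) baaaba: ∅
  cell(3,8) aaabaa: {S}
  cell(4,9) aabaaa: ∅
  cell(5,10) abaaaa: ∅
  cell(6,11) baaaaa: ∅
  cell(0,6) abbaaab: ∅
  cell(1,7) bbaaaba: ∅
  cell(2,8) baaabaa: {X2}  orig:{}
  cell(3,9) aaabaaa: ∅
  cell(4,10) aabaaaa: ∅
  cell(5,11) abaaaaa: ∅
  cell(0,7) abbaaaba: ∅
  cell(1,8) bbaaabaa: ∅
  cell(2,9) baaabaaa: ∅
  cell(3,10) aaabaaaa: ∅
  cell(4,11) aabaaaaa: ∅
  cell(0,8) abbaaabaa: ∅
  cell(1,9) bbaaabaaa: ∅
  cell(2,10) baaabaaaa: ∅
  cell(3,11) aaabaaaaa: ∅
  cell(0,9) abbaaabaaa: ∅
  cell(1,10) bbaaabaaaa: ∅
  cell(2,11) baaabaaaaa: ∅
  cell(0,10) abbaaabaaaa: ∅
  cell(1,11) bbaaabaaaaa: ∅
  cell(0,11) abbaaabaaaaa: ∅

S ∉ T[0,11] ⇒ NO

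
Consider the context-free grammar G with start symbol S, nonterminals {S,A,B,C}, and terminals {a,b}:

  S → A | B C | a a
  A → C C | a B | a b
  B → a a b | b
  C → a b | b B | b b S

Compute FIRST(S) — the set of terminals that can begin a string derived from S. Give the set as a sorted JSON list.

FIRST iteration:
[1]
  A via A→a B: +{a}
  B via B→a a b: +{a}
  B via B→b: +{b}
  C via C→a b: +{a}
  C via C→b B: +{b}
  S via S→A: +{a}
  S via S→B C: +{b}
  FIRST(S)={a,b}  FIRST(A)={a}  FIRST(B)={a,b}  FIRST(C)={a,b}
[2]
  A via A→C C: +{b}
  FIRST(S)={a,b}  FIRST(A)={a,b}  FIRST(B)={a,b}  FIRST(C)={a,b}
[3] done
  FIRST(S)={a,b}  FIRST(A)={a,b}  FIRST(B)={a,b}  FIRST(C)={a,b}

FIRST(S) = ["a", "b"]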